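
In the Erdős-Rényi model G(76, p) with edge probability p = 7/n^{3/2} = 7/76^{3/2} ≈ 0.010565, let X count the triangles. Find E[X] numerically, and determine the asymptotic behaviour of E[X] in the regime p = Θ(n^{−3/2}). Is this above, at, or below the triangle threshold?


Number of potential triangles: C(76, 3) = 70300.
Each occurs with probability p³ ≈ (0.010565)³ ≈ 1.1793235e-06.
By linearity: E[X] = C(76, 3)·p³ ≈ 70300 · 1.1793235e-06 ≈ 0.08291.
Since α = 3/2 > 1, p = c/n^{3/2} = o(1/n) is below the triangle threshold p ~ 1/n. Asymptotically E[X] ~ (c³/6)·n^{3(1−α)} = (7³/6)·n^{-1.5} → 0, so by Markov's inequality G has no triangles w.h.p.

E[X] ≈ 0.08291; in regime p = Θ(1/n^{3/2}) E[X] tends to 0 (below the triangle threshold p ~ 1/n).


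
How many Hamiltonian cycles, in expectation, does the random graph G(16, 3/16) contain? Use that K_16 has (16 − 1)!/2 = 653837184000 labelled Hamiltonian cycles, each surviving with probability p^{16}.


K_16 has (16 − 1)!/2 = 653837184000 labelled Hamiltonian cycles.
For each such Hamiltonian cycle H, let X_H = 1 if all 16 edges of H are present in G. Then P[X_H = 1] = p^{16} = (3/16)^{16} = 43046721/18446744073709551616.
By linearity: E[X] = Σ_H E[X_H] = 653837184000 · p^{16} = 653837184000 · 43046721/18446744073709551616 = 27485885585032875/18014398509481984.
Numerically: E[X] ≈ 1.53.

E[X] = 653837184000 · (3/16)^{16} = 27485885585032875/18014398509481984 ≈ 1.53.


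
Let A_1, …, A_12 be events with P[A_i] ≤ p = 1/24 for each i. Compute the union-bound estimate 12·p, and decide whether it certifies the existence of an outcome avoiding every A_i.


Union bound: P[∪_{i=1}^{12} A_i] ≤ Σ_i P[A_i] ≤ 12·p = 12·(1/24) = 1/2.
Numerically: 1/2 ≈ 0.50000.
Is 1/2 < 1? YES.
Since P[∪ A_i] ≤ 1/2 < 1, the complement has P[∩ A_i^c] ≥ 1 − 1/2 = 1/2 > 0, so some outcome avoids every A_i.

12·p = 1/2 ≈ 0.50000; existence CERTIFIED by the union bound.


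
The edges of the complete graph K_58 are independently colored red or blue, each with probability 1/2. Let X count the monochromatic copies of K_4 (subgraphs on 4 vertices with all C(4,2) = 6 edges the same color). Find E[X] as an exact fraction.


Let X = Σ_S X_S over the C(58, 4) = 424270 subsets S of size 4, where X_S = 1 if the K_4 on S is monochromatic.
For a fixed S, the K_4 on S has C(4, 2) = 6 edges. P[all 6 edges red] = (1/2)^6, and likewise for blue, so P[monochromatic] = 2·(1/2)^6 = 2^{1 − 6} = 1/32.
By linearity: E[X] = C(58, 4) · 2^{1 − 6} = 424270 · 1/32 = 212135/16.
Numerically: E[X] ≈ 13258.438.

E[X] = C(58,4)·2^(1−C(4,2)) = 212135/16 ≈ 13258.438.


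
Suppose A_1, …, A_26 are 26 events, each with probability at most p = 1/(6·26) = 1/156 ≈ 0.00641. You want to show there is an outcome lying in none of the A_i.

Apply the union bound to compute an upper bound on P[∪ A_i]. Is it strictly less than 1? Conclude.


Union bound: P[∪_{i=1}^{26} A_i] ≤ Σ_i P[A_i] ≤ 26·p = 26·(1/156) = 1/6.
Numerically: 1/6 ≈ 0.16667.
Is 1/6 < 1? YES.
Since P[∪ A_i] ≤ 1/6 < 1, the complement has P[∩ A_i^c] ≥ 1 − 1/6 = 5/6 > 0, so some outcome avoids every A_i.

26·p = 1/6 ≈ 0.16667; existence CERTIFIED by the union bound.


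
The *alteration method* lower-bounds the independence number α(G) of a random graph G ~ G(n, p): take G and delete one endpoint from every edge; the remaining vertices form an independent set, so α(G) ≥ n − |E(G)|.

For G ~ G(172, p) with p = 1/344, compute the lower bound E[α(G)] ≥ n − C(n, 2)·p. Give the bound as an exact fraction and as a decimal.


E[|E(G)|] = C(172, 2)·p = 14706 · (1/344) = 171/4.
E[α(G)] ≥ n − E[|E(G)|] = 172 − 171/4 = 517/4.
Numerically: ≈ 129.25000.
(This is only a lower bound; the true E[α(G)] may be larger.)

E[α(G)] ≥ 517/4 ≈ 129.25000.


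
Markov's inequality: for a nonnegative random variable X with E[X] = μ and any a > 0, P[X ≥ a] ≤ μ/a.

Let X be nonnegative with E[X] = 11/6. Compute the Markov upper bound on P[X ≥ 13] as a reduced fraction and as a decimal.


μ = E[X] = 11/6, a = 13.
Markov: P[X ≥ 13] ≤ μ/a = (11/6)/13 = 11/78.
Numerically: ≈ 0.14103.
(Since a = 13 > μ = 1.83333, the bound 11/78 is < 1 and informative.)

P[X ≥ 13] ≤ 11/78 ≈ 0.14103.


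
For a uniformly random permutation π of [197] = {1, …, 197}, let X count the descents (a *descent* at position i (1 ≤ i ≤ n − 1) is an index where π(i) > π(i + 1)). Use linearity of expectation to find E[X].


Write X = Σ X_I over i = 1, …, 196, with X_I the indicator of one descent.
There are 196 indicators.
For each fixed i, the pair (π(i), π(i+1)) is a uniformly random ordered pair of distinct values from {1, …, 197}; by symmetry P[π(i) > π(i+1)] = 1/2.
By linearity: E[X] = 196 · (1/2) = (197 − 1) · (1/2) = 98 ≈ 98.000000.

E[X] = 98 = 98.000000.


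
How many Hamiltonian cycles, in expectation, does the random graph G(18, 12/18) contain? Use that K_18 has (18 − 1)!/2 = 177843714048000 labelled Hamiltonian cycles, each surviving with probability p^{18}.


K_18 has (18 − 1)!/2 = 177843714048000 labelled Hamiltonian cycles.
For each such Hamiltonian cycle H, let X_H = 1 if all 18 edges of H are present in G. Then P[X_H = 1] = p^{18} = (2/3)^{18} = 262144/387420489.
By linearity: E[X] = Σ_H E[X_H] = 177843714048000 · p^{18} = 177843714048000 · 262144/387420489 = 63951526166528000/531441.
Numerically: E[X] ≈ 1.2e+11.

E[X] = 177843714048000 · (2/3)^{18} = 63951526166528000/531441 ≈ 1.2e+11.


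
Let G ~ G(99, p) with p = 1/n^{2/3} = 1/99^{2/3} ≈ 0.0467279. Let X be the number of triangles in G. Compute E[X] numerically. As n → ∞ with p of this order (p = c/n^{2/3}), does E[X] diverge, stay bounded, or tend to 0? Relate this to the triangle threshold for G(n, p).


Number of potential triangles: C(99, 3) = 156849.
Each occurs with probability p³ ≈ (0.0467279)³ ≈ 1.02030405e-04.
By linearity: E[X] = C(99, 3)·p³ ≈ 156849 · 1.02030405e-04 ≈ 16.003367.
Since α = 2/3 < 1, p = c/n^{2/3} ≫ 1/n is above the triangle threshold p ~ 1/n. Asymptotically E[X] ~ (c³/6)·n^{3(1−α)} = (1³/6)·n^{1} → ∞; triangles are abundant w.h.p.

E[X] ≈ 16.003367; in regime p = Θ(1/n^{2/3}) E[X] diverges (above the triangle threshold p ~ 1/n).


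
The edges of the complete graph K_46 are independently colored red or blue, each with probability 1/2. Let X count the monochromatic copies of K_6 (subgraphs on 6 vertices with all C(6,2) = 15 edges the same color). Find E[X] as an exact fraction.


Let X = Σ_S X_S over the C(46, 6) = 9366819 subsets S of size 6, where X_S = 1 if the K_6 on S is monochromatic.
For a fixed S, the K_6 on S has C(6, 2) = 15 edges. P[all 15 edges red] = (1/2)^15, and likewise for blue, so P[monochromatic] = 2·(1/2)^15 = 2^{1 − 15} = 1/16384.
By linearity of expectation: E[X] = C(46, 6) · 2^{1 − 15} = 9366819 · 1/16384 = 9366819/16384.
Numerically: E[X] ≈ 571.7053.

E[X] = C(46,6)·2^(1−C(6,2)) = 9366819/16384 ≈ 571.7053.


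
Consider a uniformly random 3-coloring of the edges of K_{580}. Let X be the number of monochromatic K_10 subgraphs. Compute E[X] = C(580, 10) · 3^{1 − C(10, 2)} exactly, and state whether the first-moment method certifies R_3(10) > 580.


E[X] = C(580, 10) · 3^{1 − 45} = 1098085496704252547920 · 3^{−44} = 1098085496704252547920/984770902183611232881.
As a reduced fraction: E[X] = 1098085496704252547920/984770902183611232881 ≈ 1.115.
Is E[X] < 1? NO.
Since E[X] ≥ 1, the first-moment bound is inconclusive at n = 580; it does NOT by itself certify R_3(10) > 580.

E[X] = 1098085496704252547920/984770902183611232881 ≈ 1.115; E[X] ≥ 1; first-moment method inconclusive here.


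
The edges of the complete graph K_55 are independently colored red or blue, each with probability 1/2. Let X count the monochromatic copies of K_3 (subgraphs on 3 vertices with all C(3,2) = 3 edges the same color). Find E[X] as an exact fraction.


Let X = Σ_S X_S over the C(55, 3) = 26235 subsets S of size 3, where X_S = 1 if the K_3 on S is monochromatic.
For a fixed S, the K_3 on S has C(3, 2) = 3 edges. P[all 3 edges red] = (1/2)^3, and likewise for blue, so P[monochromatic] = 2·(1/2)^3 = 2^{1 − 3} = 1/4.
Summing: E[X] = C(55, 3) · 2^{1 − 3} = 26235 · 1/4 = 26235/4.
Numerically: E[X] ≈ 6558.750000.

E[X] = C(55,3)·2^(1−C(3,2)) = 26235/4 ≈ 6558.750000.


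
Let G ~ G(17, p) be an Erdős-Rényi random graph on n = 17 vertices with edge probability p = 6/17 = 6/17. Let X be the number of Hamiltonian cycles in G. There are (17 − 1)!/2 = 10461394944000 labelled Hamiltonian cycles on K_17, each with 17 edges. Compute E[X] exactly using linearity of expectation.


K_17 has (17 − 1)!/2 = 10461394944000 labelled Hamiltonian cycles.
For each such Hamiltonian cycle H, let X_H = 1 if all 17 edges of H are present in G. Then P[X_H = 1] = p^{17} = (6/17)^{17} = 16926659444736/827240261886336764177.
By linearity: E[X] = Σ_H E[X_H] = 10461394944000 · p^{17} = 10461394944000 · 16926659444736/827240261886336764177 = 177076469533971037814784000/827240261886336764177.
Numerically: E[X] ≈ 2.14e+05.

E[X] = 10461394944000 · (6/17)^{17} = 177076469533971037814784000/827240261886336764177 ≈ 2.14e+05.


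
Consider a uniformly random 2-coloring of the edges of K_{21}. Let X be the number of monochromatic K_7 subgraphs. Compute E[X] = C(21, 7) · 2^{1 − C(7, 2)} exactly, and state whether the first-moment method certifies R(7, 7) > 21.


E[X] = C(21, 7) · 2^{1 − 21} = 116280 · 2^{−20} = 116280/1048576.
As a reduced fraction: E[X] = 14535/131072 ≈ 0.111.
Is E[X] < 1? YES.
Since E[X] < 1, there exists a 2-coloring of K_{21} with no monochromatic K_7; hence R(7, 7) > 21.

E[X] = 14535/131072 ≈ 0.111; E[X] < 1, so R(7, 7) > 21.


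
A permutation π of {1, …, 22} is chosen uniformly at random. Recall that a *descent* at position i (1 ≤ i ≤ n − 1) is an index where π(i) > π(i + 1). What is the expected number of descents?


Write X = Σ X_I over i = 1, …, 21, with X_I the indicator of one descent.
There are 21 indicators.
For each fixed i, the pair (π(i), π(i+1)) is a uniformly random ordered pair of distinct values from {1, …, 22}; by symmetry P[π(i) > π(i+1)] = 1/2.
By linearity: E[X] = 21 · (1/2) = (22 − 1) · (1/2) = 21/2 ≈ 10.500000.

E[X] = 21/2 = 10.500000.


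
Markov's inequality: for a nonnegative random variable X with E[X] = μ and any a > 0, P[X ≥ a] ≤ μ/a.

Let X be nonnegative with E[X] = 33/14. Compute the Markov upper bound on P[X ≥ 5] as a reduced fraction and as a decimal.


μ = E[X] = 33/14, a = 5.
Markov: P[X ≥ 5] ≤ μ/a = (33/14)/5 = 33/70.
Numerically: ≈ 0.47143.
(Since a = 5 > μ = 2.35714, the bound 33/70 is < 1 and informative.)

P[X ≥ 5] ≤ 33/70 ≈ 0.47143.


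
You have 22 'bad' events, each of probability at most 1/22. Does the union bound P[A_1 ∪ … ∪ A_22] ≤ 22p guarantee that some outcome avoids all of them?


Union bound: P[∪_{i=1}^{22} A_i] ≤ Σ_i P[A_i] ≤ 22·p = 22·(1/22) = 1.
Numerically: 1 ≈ 1.000.
Is 1 < 1? NO.
Since the bound 1 is ≥ 1, the union bound is uninformative here; it does NOT by itself certify existence.

22·p = 1 ≈ 1.000; existence NOT certified by the union bound.


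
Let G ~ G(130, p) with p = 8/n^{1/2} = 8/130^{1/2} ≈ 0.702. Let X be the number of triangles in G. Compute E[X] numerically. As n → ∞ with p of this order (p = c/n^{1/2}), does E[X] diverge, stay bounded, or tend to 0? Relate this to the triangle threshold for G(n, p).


Number of potential triangles: C(130, 3) = 357760.
Each occurs with probability p³ ≈ (0.702)³ ≈ 3.45426e-01.
By linearity: E[X] = C(130, 3)·p³ ≈ 357760 · 3.45426e-01 ≈ 123579.580.
Since α = 1/2 < 1, p = c/n^{1/2} ≫ 1/n is above the triangle threshold p ~ 1/n. Asymptotically E[X] ~ (c³/6)·n^{3(1−α)} = (8³/6)·n^{1.5} → ∞; triangles are abundant w.h.p.

E[X] ≈ 123579.580; in regime p = Θ(1/n^{1/2}) E[X] diverges (above the triangle threshold p ~ 1/n).


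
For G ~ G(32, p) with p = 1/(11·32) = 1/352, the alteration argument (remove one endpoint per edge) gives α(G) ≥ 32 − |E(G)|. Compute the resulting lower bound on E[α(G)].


E[|E(G)|] = C(32, 2)·p = 496 · (1/352) = 31/22.
E[α(G)] ≥ n − E[|E(G)|] = 32 − 31/22 = 673/22.
Numerically: ≈ 30.59091.
(This is only a lower bound; the true E[α(G)] may be larger.)

E[α(G)] ≥ 673/22 ≈ 30.59091.


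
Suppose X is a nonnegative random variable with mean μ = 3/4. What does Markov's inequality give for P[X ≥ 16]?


μ = E[X] = 3/4, a = 16.
Markov: P[X ≥ 16] ≤ μ/a = (3/4)/16 = 3/64.
Numerically: ≈ 0.04688.
(Since a = 16 > μ = 0.75000, the bound 3/64 is < 1 and informative.)

P[X ≥ 16] ≤ 3/64 ≈ 0.04688.


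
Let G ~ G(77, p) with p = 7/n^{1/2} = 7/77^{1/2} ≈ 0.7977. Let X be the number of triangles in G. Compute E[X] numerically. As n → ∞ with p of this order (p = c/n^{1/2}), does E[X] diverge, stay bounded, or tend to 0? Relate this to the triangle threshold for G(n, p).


Number of potential triangles: C(77, 3) = 73150.
Each occurs with probability p³ ≈ (0.7977)³ ≈ 5.076426e-01.
By linearity: E[X] = C(77, 3)·p³ ≈ 73150 · 5.076426e-01 ≈ 37134.0538.
Since α = 1/2 < 1, p = c/n^{1/2} ≫ 1/n is above the triangle threshold p ~ 1/n. Asymptotically E[X] ~ (c³/6)·n^{3(1−α)} = (7³/6)·n^{1.5} → ∞; triangles are abundant w.h.p.

E[X] ≈ 37134.0538; in regime p = Θ(1/n^{1/2}) E[X] diverges (above the triangle threshold p ~ 1/n).


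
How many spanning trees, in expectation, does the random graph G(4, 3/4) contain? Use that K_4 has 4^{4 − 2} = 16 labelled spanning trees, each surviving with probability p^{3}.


K_4 has 4^{4 − 2} = 16 labelled spanning trees.
For each such spanning tree H, let X_H = 1 if all 3 edges of H are present in G. Then P[X_H = 1] = p^{3} = (3/4)^{3} = 27/64.
By linearity: E[X] = Σ_H E[X_H] = 16 · p^{3} = 16 · 27/64 = 27/4.
Numerically: E[X] ≈ 6.75.

E[X] = 16 · (3/4)^{3} = 27/4 ≈ 6.75.


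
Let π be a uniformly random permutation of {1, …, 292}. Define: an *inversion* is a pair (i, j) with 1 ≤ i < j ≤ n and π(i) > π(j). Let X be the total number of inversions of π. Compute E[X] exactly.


Write X = Σ X_I over the C(292, 2) = 42486 pairs i < j, with X_I the indicator of one inversion.
There are 42486 indicators.
For each fixed pair i < j, the values π(i) and π(j) are two distinct elements of {1, …, 292} in uniformly random order; by symmetry P[π(i) > π(j)] = 1/2.
By linearity: E[X] = 42486 · (1/2) = C(292, 2) · (1/2) = 42486/2 = 21243 ≈ 21243.000.

E[X] = 21243 = 21243.000.


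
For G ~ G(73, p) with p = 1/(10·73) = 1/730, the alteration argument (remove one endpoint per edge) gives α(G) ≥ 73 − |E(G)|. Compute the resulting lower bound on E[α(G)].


E[|E(G)|] = C(73, 2)·p = 2628 · (1/730) = 18/5.
E[α(G)] ≥ n − E[|E(G)|] = 73 − 18/5 = 347/5.
Numerically: ≈ 69.400.
(This is only a lower bound; the true E[α(G)] may be larger.)

E[α(G)] ≥ 347/5 ≈ 69.400.


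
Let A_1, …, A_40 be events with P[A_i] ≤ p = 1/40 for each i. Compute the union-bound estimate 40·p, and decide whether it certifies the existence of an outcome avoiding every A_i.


Union bound: P[∪_{i=1}^{40} A_i] ≤ Σ_i P[A_i] ≤ 40·p = 40·(1/40) = 1.
Numerically: 1 ≈ 1.0000000.
Is 1 < 1? NO.
Since the bound 1 is ≥ 1, the union bound is uninformative here; it does NOT by itself certify existence.

40·p = 1 ≈ 1.0000000; existence NOT certified by the union bound.


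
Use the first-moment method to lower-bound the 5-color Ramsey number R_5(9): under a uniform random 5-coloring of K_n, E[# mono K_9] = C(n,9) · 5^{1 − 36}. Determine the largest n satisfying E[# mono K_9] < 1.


We need C(n, 9) · 5^{1 − 36} < 1, i.e. C(n, 9) < 5^{36 − 1} = 2910383045673370361328125.
Check values of n near the boundary:
  n = 2170: C(2170, 9) = 2891746779868845075610510; 2891746779868845075610510 < 2910383045673370361328125? YES
  n = 2171: C(2171, 9) = 2903784578674959601827205; 2903784578674959601827205 < 2910383045673370361328125? YES
  n = 2172: C(2172, 9) = 2915866900084148060642020; 2915866900084148060642020 < 2910383045673370361328125? NO
The largest n with C(n, 9) < 2910383045673370361328125 is n = 2171 (where E[X] = 580756915734991920365441/582076609134674072265625 ≈ 0.9977328). Hence R_5(9) > 2171, i.e. R_5(9) ≥ 2172.

Largest n = 2171; hence R_5(9) > 2171.


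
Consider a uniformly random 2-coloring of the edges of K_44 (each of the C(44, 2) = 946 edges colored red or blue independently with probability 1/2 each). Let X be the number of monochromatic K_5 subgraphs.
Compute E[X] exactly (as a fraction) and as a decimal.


Let X = Σ_S X_S over the C(44, 5) = 1086008 subsets S of size 5, where X_S = 1 if the K_5 on S is monochromatic.
For a fixed S, the K_5 on S has C(5, 2) = 10 edges. P[all 10 edges red] = (1/2)^10, and likewise for blue, so P[monochromatic] = 2·(1/2)^10 = 2^{1 − 10} = 1/512.
Summing: E[X] = C(44, 5) · 2^{1 − 10} = 1086008 · 1/512 = 135751/64.
Numerically: E[X] ≈ 2121.10938.

E[X] = C(44,5)·2^(1−C(5,2)) = 135751/64 ≈ 2121.10938.


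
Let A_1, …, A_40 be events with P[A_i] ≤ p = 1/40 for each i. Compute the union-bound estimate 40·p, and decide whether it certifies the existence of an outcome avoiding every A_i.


Union bound: P[∪_{i=1}^{40} A_i] ≤ Σ_i P[A_i] ≤ 40·p = 40·(1/40) = 1.
Numerically: 1 ≈ 1.0000000.
Is 1 < 1? NO.
Since the bound 1 is ≥ 1, the union bound is uninformative here; it does NOT by itself certify existence.

40·p = 1 ≈ 1.0000000; existence NOT certified by the union bound.


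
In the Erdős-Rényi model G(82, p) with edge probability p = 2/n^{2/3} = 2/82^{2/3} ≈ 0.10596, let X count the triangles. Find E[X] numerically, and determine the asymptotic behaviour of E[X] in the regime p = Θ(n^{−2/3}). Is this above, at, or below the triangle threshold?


Number of potential triangles: C(82, 3) = 88560.
Each occurs with probability p³ ≈ (0.10596)³ ≈ 1.1897680e-03.
By linearity: E[X] = C(82, 3)·p³ ≈ 88560 · 1.1897680e-03 ≈ 105.36585.
Since α = 2/3 < 1, p = c/n^{2/3} ≫ 1/n is above the triangle threshold p ~ 1/n. Asymptotically E[X] ~ (c³/6)·n^{3(1−α)} = (2³/6)·n^{1} → ∞; triangles are abundant w.h.p.

E[X] ≈ 105.36585; in regime p = Θ(1/n^{2/3}) E[X] diverges (above the triangle threshold p ~ 1/n).


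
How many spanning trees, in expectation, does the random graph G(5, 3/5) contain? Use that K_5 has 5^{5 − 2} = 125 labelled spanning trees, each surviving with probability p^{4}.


K_5 has 5^{5 − 2} = 125 labelled spanning trees.
For each such spanning tree H, let X_H = 1 if all 4 edges of H are present in G. Then P[X_H = 1] = p^{4} = (3/5)^{4} = 81/625.
By linearity of expectation: E[X] = Σ_H E[X_H] = 125 · p^{4} = 125 · 81/625 = 81/5.
Numerically: E[X] ≈ 16.2.

E[X] = 125 · (3/5)^{4} = 81/5 ≈ 16.2.


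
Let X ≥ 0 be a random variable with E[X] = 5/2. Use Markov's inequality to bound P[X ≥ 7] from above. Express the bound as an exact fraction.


μ = E[X] = 5/2, a = 7.
Markov: P[X ≥ 7] ≤ μ/a = (5/2)/7 = 5/14.
Numerically: ≈ 0.3571.
(Since a = 7 > μ = 2.5000, the bound 5/14 is < 1 and informative.)

P[X ≥ 7] ≤ 5/14 ≈ 0.3571.


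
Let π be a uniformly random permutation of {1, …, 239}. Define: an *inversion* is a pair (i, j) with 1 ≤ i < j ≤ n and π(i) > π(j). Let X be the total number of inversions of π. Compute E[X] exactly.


Write X = Σ X_I over the C(239, 2) = 28441 pairs i < j, with X_I the indicator of one inversion.
There are 28441 indicators.
For each fixed pair i < j, the values π(i) and π(j) are two distinct elements of {1, …, 239} in uniformly random order; by symmetry P[π(i) > π(j)] = 1/2.
By linearity: E[X] = 28441 · (1/2) = C(239, 2) · (1/2) = 28441/2 = 28441/2 ≈ 14220.50000.

E[X] = 28441/2 = 14220.50000.


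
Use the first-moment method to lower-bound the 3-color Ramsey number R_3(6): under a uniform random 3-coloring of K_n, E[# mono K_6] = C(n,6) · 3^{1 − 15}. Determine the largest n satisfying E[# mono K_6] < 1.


We need C(n, 6) · 3^{1 − 15} < 1, i.e. C(n, 6) < 3^{15 − 1} = 4782969.
Check values of n near the boundary:
  n = 37: C(37, 6) = 2324784; 2324784 < 4782969? YES
  n = 38: C(38, 6) = 2760681; 2760681 < 4782969? YES
  n = 39: C(39, 6) = 3262623; 3262623 < 4782969? YES
  n = 40: C(40, 6) = 3838380; 3838380 < 4782969? YES
  n = 41: C(41, 6) = 4496388; 4496388 < 4782969? YES
  n = 42: C(42, 6) = 5245786; 5245786 < 4782969? NO
  n = 43: C(43, 6) = 6096454; 6096454 < 4782969? NO
  n = 44: C(44, 6) = 7059052; 7059052 < 4782969? NO
The largest n with C(n, 6) < 4782969 is n = 41 (where E[X] = 1498796/1594323 ≈ 0.9401). Hence R_3(6) > 41, i.e. R_3(6) ≥ 42.

Largest n = 41; hence R_3(6) > 41.


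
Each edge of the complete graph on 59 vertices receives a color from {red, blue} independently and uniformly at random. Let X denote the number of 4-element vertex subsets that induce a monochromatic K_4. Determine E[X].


Let X = Σ_S X_S over the C(59, 4) = 455126 subsets S of size 4, where X_S = 1 if the K_4 on S is monochromatic.
For a fixed S, the K_4 on S has C(4, 2) = 6 edges. P[all 6 edges red] = (1/2)^6, and likewise for blue, so P[monochromatic] = 2·(1/2)^6 = 2^{1 − 6} = 1/32.
By linearity of expectation: E[X] = C(59, 4) · 2^{1 − 6} = 455126 · 1/32 = 227563/16.
Numerically: E[X] ≈ 14222.687500.

E[X] = C(59,4)·2^(1−C(4,2)) = 227563/16 ≈ 14222.687500.


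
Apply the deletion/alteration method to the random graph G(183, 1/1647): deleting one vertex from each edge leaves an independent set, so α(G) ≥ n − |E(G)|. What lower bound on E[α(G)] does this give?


E[|E(G)|] = C(183, 2)·p = 16653 · (1/1647) = 91/9.
E[α(G)] ≥ n − E[|E(G)|] = 183 − 91/9 = 1556/9.
Numerically: ≈ 172.888889.
(This is only a lower bound; the true E[α(G)] may be larger.)

E[α(G)] ≥ 1556/9 ≈ 172.888889.


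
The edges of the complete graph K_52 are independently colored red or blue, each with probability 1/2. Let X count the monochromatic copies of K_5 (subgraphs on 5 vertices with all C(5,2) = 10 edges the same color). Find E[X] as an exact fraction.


Let X = Σ_S X_S over the C(52, 5) = 2598960 subsets S of size 5, where X_S = 1 if the K_5 on S is monochromatic.
For a fixed S, the K_5 on S has C(5, 2) = 10 edges. P[all 10 edges red] = (1/2)^10, and likewise for blue, so P[monochromatic] = 2·(1/2)^10 = 2^{1 − 10} = 1/512.
By linearity of expectation: E[X] = C(52, 5) · 2^{1 − 10} = 2598960 · 1/512 = 162435/32.
Numerically: E[X] ≈ 5076.0938.

E[X] = C(52,5)·2^(1−C(5,2)) = 162435/32 ≈ 5076.0938.


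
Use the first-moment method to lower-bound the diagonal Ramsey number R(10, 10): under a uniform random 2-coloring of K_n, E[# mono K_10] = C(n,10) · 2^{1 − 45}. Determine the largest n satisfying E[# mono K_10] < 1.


We need C(n, 10) · 2^{1 − 45} < 1, i.e. C(n, 10) < 2^{45 − 1} = 17592186044416.
Check values of n near the boundary:
  n = 97: C(97, 10) = 12576469727536; 12576469727536 < 17592186044416? YES
  n = 98: C(98, 10) = 14005614014756; 14005614014756 < 17592186044416? YES
  n = 99: C(99, 10) = 15579278510796; 15579278510796 < 17592186044416? YES
  n = 100: C(100, 10) = 17310309456440; 17310309456440 < 17592186044416? YES
  n = 101: C(101, 10) = 19212541264840; 19212541264840 < 17592186044416? NO
The largest n with C(n, 10) < 17592186044416 is n = 100 (where E[X] = 2163788682055/2199023255552 ≈ 0.983977). Hence R(10, 10) > 100, i.e. R(10, 10) ≥ 101.

Largest n = 100; hence R(10, 10) > 100.


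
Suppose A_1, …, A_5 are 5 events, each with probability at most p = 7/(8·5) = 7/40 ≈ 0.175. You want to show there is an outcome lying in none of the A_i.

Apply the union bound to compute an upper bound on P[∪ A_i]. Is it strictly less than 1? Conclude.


Union bound: P[∪_{i=1}^{5} A_i] ≤ Σ_i P[A_i] ≤ 5·p = 5·(7/40) = 7/8.
Numerically: 7/8 ≈ 0.875.
Is 7/8 < 1? YES.
Since P[∪ A_i] ≤ 7/8 < 1, the complement has P[∩ A_i^c] ≥ 1 − 7/8 = 1/8 > 0, so some outcome avoids every A_i.

5·p = 7/8 ≈ 0.875; existence CERTIFIED by the union bound.


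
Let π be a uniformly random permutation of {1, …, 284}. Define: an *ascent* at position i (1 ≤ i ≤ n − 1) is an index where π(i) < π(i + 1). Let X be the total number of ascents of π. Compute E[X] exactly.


Write X = Σ X_I over i = 1, …, 283, with X_I the indicator of one ascent.
There are 283 indicators.
For each fixed i, the pair (π(i), π(i+1)) is a uniformly random ordered pair of distinct values from {1, …, 284}; by symmetry P[π(i) < π(i+1)] = 1/2.
By linearity: E[X] = 283 · (1/2) = (284 − 1) · (1/2) = 283/2 ≈ 141.500.

E[X] = 283/2 = 141.500.


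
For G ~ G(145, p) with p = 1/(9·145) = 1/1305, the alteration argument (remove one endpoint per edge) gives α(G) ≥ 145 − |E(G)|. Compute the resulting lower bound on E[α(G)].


E[|E(G)|] = C(145, 2)·p = 10440 · (1/1305) = 8.
E[α(G)] ≥ n − E[|E(G)|] = 145 − 8 = 137.
Numerically: ≈ 137.0000.
(This is only a lower bound; the true E[α(G)] may be larger.)

E[α(G)] ≥ 137 ≈ 137.0000.


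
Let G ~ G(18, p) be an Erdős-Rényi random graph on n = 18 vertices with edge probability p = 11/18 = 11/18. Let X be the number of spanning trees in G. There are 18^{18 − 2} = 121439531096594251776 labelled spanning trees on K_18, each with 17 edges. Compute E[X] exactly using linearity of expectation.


K_18 has 18^{18 − 2} = 121439531096594251776 labelled spanning trees.
For each such spanning tree H, let X_H = 1 if all 17 edges of H are present in G. Then P[X_H = 1] = p^{17} = (11/18)^{17} = 505447028499293771/2185911559738696531968.
Summing the indicators: E[X] = Σ_H E[X_H] = 121439531096594251776 · p^{17} = 121439531096594251776 · 505447028499293771/2185911559738696531968 = 505447028499293771/18.
Numerically: E[X] ≈ 2.80804e+16.

E[X] = 121439531096594251776 · (11/18)^{17} = 505447028499293771/18 ≈ 2.80804e+16.


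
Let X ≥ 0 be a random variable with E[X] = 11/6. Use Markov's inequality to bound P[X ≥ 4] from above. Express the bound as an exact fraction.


μ = E[X] = 11/6, a = 4.
Markov: P[X ≥ 4] ≤ μ/a = (11/6)/4 = 11/24.
Numerically: ≈ 0.458333.
(Since a = 4 > μ = 1.833333, the bound 11/24 is < 1 and informative.)

P[X ≥ 4] ≤ 11/24 ≈ 0.458333.


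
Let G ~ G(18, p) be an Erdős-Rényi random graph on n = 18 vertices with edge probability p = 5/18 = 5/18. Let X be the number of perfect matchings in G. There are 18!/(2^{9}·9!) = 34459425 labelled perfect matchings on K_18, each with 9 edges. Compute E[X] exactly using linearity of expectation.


K_18 has 18!/(2^{9}·9!) = 34459425 labelled perfect matchings.
For each such perfect matching H, let X_H = 1 if all 9 edges of H are present in G. Then P[X_H = 1] = p^{9} = (5/18)^{9} = 1953125/198359290368.
By linearity of expectation: E[X] = Σ_H E[X_H] = 34459425 · p^{9} = 34459425 · 1953125/198359290368 = 830908203125/2448880128.
Numerically: E[X] ≈ 339.3.

E[X] = 34459425 · (5/18)^{9} = 830908203125/2448880128 ≈ 339.3.


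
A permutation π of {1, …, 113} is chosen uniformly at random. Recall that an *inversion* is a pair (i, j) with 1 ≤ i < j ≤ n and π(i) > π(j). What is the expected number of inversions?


Write X = Σ X_I over the C(113, 2) = 6328 pairs i < j, with X_I the indicator of one inversion.
There are 6328 indicators.
For each fixed pair i < j, the values π(i) and π(j) are two distinct elements of {1, …, 113} in uniformly random order; by symmetry P[π(i) > π(j)] = 1/2.
By linearity: E[X] = 6328 · (1/2) = C(113, 2) · (1/2) = 6328/2 = 3164 ≈ 3164.000000.

E[X] = 3164 = 3164.000000.


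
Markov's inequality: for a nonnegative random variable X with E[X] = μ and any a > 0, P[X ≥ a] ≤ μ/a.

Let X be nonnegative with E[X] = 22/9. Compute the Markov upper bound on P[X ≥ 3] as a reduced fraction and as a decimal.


μ = E[X] = 22/9, a = 3.
Markov: P[X ≥ 3] ≤ μ/a = (22/9)/3 = 22/27.
Numerically: ≈ 0.814815.
(Since a = 3 > μ = 2.444444, the bound 22/27 is < 1 and informative.)

P[X ≥ 3] ≤ 22/27 ≈ 0.814815.


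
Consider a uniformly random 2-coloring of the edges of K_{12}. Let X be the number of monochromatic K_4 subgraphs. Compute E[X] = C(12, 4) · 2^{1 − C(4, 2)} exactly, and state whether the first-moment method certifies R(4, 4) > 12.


E[X] = C(12, 4) · 2^{1 − 6} = 495 · 2^{−5} = 495/32.
As a reduced fraction: E[X] = 495/32 ≈ 15.469.
Is E[X] < 1? NO.
Since E[X] ≥ 1, the first-moment bound is inconclusive at n = 12; it does NOT by itself certify R(4, 4) > 12.

E[X] = 495/32 ≈ 15.469; E[X] ≥ 1; first-moment method inconclusive here.


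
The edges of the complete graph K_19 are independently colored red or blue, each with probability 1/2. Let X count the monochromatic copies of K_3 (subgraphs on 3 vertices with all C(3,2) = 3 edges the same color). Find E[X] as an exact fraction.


Let X = Σ_S X_S over the C(19, 3) = 969 subsets S of size 3, where X_S = 1 if the K_3 on S is monochromatic.
For a fixed S, the K_3 on S has C(3, 2) = 3 edges. P[all 3 edges red] = (1/2)^3, and likewise for blue, so P[monochromatic] = 2·(1/2)^3 = 2^{1 − 3} = 1/4.
Summing: E[X] = C(19, 3) · 2^{1 − 3} = 969 · 1/4 = 969/4.
Numerically: E[X] ≈ 242.25000.

E[X] = C(19,3)·2^(1−C(3,2)) = 969/4 ≈ 242.25000.


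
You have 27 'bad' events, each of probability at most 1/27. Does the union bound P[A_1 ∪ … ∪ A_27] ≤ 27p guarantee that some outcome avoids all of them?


Union bound: P[∪_{i=1}^{27} A_i] ≤ Σ_i P[A_i] ≤ 27·p = 27·(1/27) = 1.
Numerically: 1 ≈ 1.000.
Is 1 < 1? NO.
Since the bound 1 is ≥ 1, the union bound is uninformative here; it does NOT by itself certify existence.

27·p = 1 ≈ 1.000; existence NOT certified by the union bound.


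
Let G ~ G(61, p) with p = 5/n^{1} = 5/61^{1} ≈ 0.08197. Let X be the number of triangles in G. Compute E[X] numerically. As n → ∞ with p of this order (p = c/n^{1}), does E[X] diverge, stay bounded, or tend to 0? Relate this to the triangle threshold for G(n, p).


Number of potential triangles: C(61, 3) = 35990.
Each occurs with probability p³ ≈ (0.08197)³ ≈ 5.507069e-04.
By linearity: E[X] = C(61, 3)·p³ ≈ 35990 · 5.507069e-04 ≈ 19.8199.
Here α = 1, so p = 5/n is exactly at the triangle threshold p ~ 1/n. Asymptotically E[X] → c³/6 = 5³/6 = 125/6 ≈ 20.8333, a bounded constant. In this regime the triangle count is asymptotically Poisson(c³/6).

E[X] ≈ 19.8199; in regime p = Θ(1/n^{1}) E[X] stays bounded (at the triangle threshold p ~ 1/n).


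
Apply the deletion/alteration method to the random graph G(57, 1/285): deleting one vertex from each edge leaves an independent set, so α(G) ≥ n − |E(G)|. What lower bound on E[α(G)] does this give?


E[|E(G)|] = C(57, 2)·p = 1596 · (1/285) = 28/5.
E[α(G)] ≥ n − E[|E(G)|] = 57 − 28/5 = 257/5.
Numerically: ≈ 51.40000.
(This is only a lower bound; the true E[α(G)] may be larger.)

E[α(G)] ≥ 257/5 ≈ 51.40000.


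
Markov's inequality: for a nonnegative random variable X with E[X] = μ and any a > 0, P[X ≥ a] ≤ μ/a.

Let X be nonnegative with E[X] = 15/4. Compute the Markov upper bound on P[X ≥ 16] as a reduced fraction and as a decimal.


μ = E[X] = 15/4, a = 16.
Markov: P[X ≥ 16] ≤ μ/a = (15/4)/16 = 15/64.
Numerically: ≈ 0.234375.
(Since a = 16 > μ = 3.750000, the bound 15/64 is < 1 and informative.)

P[X ≥ 16] ≤ 15/64 ≈ 0.234375.


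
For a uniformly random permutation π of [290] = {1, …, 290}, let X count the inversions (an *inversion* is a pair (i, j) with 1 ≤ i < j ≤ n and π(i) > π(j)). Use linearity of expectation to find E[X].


Write X = Σ X_I over the C(290, 2) = 41905 pairs i < j, with X_I the indicator of one inversion.
There are 41905 indicators.
For each fixed pair i < j, the values π(i) and π(j) are two distinct elements of {1, …, 290} in uniformly random order; by symmetry P[π(i) > π(j)] = 1/2.
By linearity: E[X] = 41905 · (1/2) = C(290, 2) · (1/2) = 41905/2 = 41905/2 ≈ 20952.500000.

E[X] = 41905/2 = 20952.500000.


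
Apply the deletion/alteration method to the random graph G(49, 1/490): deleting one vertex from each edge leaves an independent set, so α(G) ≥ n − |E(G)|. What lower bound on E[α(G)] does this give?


E[|E(G)|] = C(49, 2)·p = 1176 · (1/490) = 12/5.
E[α(G)] ≥ n − E[|E(G)|] = 49 − 12/5 = 233/5.
Numerically: ≈ 46.60000.
(This is only a lower bound; the true E[α(G)] may be larger.)

E[α(G)] ≥ 233/5 ≈ 46.60000.


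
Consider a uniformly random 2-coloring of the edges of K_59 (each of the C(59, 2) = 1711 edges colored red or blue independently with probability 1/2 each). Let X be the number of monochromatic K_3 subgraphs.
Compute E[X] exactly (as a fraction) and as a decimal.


Let X = Σ_S X_S over the C(59, 3) = 32509 subsets S of size 3, where X_S = 1 if the K_3 on S is monochromatic.
For a fixed S, the K_3 on S has C(3, 2) = 3 edges. P[all 3 edges red] = (1/2)^3, and likewise for blue, so P[monochromatic] = 2·(1/2)^3 = 2^{1 − 3} = 1/4.
Summing: E[X] = C(59, 3) · 2^{1 − 3} = 32509 · 1/4 = 32509/4.
Numerically: E[X] ≈ 8127.2500.

E[X] = C(59,3)·2^(1−C(3,2)) = 32509/4 ≈ 8127.2500.


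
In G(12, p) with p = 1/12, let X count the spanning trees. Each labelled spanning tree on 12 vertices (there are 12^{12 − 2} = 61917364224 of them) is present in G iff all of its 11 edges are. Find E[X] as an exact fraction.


K_12 has 12^{12 − 2} = 61917364224 labelled spanning trees.
For each such spanning tree H, let X_H = 1 if all 11 edges of H are present in G. Then P[X_H = 1] = p^{11} = (1/12)^{11} = 1/743008370688.
By linearity: E[X] = Σ_H E[X_H] = 61917364224 · p^{11} = 61917364224 · 1/743008370688 = 1/12.
Numerically: E[X] ≈ 0.0833.

E[X] = 61917364224 · (1/12)^{11} = 1/12 ≈ 0.0833.


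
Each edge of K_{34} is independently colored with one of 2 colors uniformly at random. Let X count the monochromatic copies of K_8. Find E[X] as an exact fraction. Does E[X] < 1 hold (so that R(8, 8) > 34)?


E[X] = C(34, 8) · 2^{1 − 28} = 18156204 · 2^{−27} = 18156204/134217728.
As a reduced fraction: E[X] = 4539051/33554432 ≈ 0.13527.
Is E[X] < 1? YES.
Since E[X] < 1, there exists a 2-coloring of K_{34} with no monochromatic K_8; hence R(8, 8) > 34.

E[X] = 4539051/33554432 ≈ 0.13527; E[X] < 1, so R(8, 8) > 34.


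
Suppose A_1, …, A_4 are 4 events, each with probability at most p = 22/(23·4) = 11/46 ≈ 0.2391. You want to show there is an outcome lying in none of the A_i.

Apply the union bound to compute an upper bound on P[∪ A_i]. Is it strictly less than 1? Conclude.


Union bound: P[∪_{i=1}^{4} A_i] ≤ Σ_i P[A_i] ≤ 4·p = 4·(11/46) = 22/23.
Numerically: 22/23 ≈ 0.9565.
Is 22/23 < 1? YES.
Since P[∪ A_i] ≤ 22/23 < 1, the complement has P[∩ A_i^c] ≥ 1 − 22/23 = 1/23 > 0, so some outcome avoids every A_i.

4·p = 22/23 ≈ 0.9565; existence CERTIFIED by the union bound.


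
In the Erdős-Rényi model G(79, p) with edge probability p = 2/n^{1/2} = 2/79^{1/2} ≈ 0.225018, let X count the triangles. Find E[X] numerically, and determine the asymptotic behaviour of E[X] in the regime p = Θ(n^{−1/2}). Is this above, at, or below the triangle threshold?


Number of potential triangles: C(79, 3) = 79079.
Each occurs with probability p³ ≈ (0.225018)³ ≈ 1.13932952e-02.
By linearity: E[X] = C(79, 3)·p³ ≈ 79079 · 1.13932952e-02 ≈ 900.970391.
Since α = 1/2 < 1, p = c/n^{1/2} ≫ 1/n is above the triangle threshold p ~ 1/n. Asymptotically E[X] ~ (c³/6)·n^{3(1−α)} = (2³/6)·n^{1.5} → ∞; triangles are abundant w.h.p.

E[X] ≈ 900.970391; in regime p = Θ(1/n^{1/2}) E[X] diverges (above the triangle threshold p ~ 1/n).


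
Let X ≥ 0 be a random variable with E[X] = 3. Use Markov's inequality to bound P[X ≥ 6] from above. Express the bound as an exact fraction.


μ = E[X] = 3, a = 6.
Markov: P[X ≥ 6] ≤ μ/a = (3)/6 = 1/2.
Numerically: ≈ 0.5000.
(Since a = 6 > μ = 3.0000, the bound 1/2 is < 1 and informative.)

P[X ≥ 6] ≤ 1/2 ≈ 0.5000.


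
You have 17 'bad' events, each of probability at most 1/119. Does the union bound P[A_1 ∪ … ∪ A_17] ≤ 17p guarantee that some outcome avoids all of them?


Union bound: P[∪_{i=1}^{17} A_i] ≤ Σ_i P[A_i] ≤ 17·p = 17·(1/119) = 1/7.
Numerically: 1/7 ≈ 0.14286.
Is 1/7 < 1? YES.
Since P[∪ A_i] ≤ 1/7 < 1, the complement has P[∩ A_i^c] ≥ 1 − 1/7 = 6/7 > 0, so some outcome avoids every A_i.

17·p = 1/7 ≈ 0.14286; existence CERTIFIED by the union bound.


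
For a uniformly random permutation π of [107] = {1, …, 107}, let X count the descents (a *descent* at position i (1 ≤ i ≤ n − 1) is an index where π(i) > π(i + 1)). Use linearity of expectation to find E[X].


Write X = Σ X_I over i = 1, …, 106, with X_I the indicator of one descent.
There are 106 indicators.
For each fixed i, the pair (π(i), π(i+1)) is a uniformly random ordered pair of distinct values from {1, …, 107}; by symmetry P[π(i) > π(i+1)] = 1/2.
By linearity: E[X] = 106 · (1/2) = (107 − 1) · (1/2) = 53 ≈ 53.00000.

E[X] = 53 = 53.00000.


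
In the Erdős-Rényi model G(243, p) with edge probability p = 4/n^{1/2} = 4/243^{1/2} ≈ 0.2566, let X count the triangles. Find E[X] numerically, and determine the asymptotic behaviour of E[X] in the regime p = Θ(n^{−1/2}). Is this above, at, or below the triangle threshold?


Number of potential triangles: C(243, 3) = 2362041.
Each occurs with probability p³ ≈ (0.2566)³ ≈ 1.6895481e-02.
By linearity: E[X] = C(243, 3)·p³ ≈ 2362041 · 1.6895481e-02 ≈ 39907.81914.
Since α = 1/2 < 1, p = c/n^{1/2} ≫ 1/n is above the triangle threshold p ~ 1/n. Asymptotically E[X] ~ (c³/6)·n^{3(1−α)} = (4³/6)·n^{1.5} → ∞; triangles are abundant w.h.p.

E[X] ≈ 39907.81914; in regime p = Θ(1/n^{1/2}) E[X] diverges (above the triangle threshold p ~ 1/n).


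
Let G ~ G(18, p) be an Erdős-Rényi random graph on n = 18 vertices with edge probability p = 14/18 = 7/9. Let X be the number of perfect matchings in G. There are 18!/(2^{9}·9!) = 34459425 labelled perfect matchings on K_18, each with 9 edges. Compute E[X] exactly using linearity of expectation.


K_18 has 18!/(2^{9}·9!) = 34459425 labelled perfect matchings.
For each such perfect matching H, let X_H = 1 if all 9 edges of H are present in G. Then P[X_H = 1] = p^{9} = (7/9)^{9} = 40353607/387420489.
Summing the indicators: E[X] = Σ_H E[X_H] = 34459425 · p^{9} = 34459425 · 40353607/387420489 = 17167433257975/4782969.
Numerically: E[X] ≈ 3.59e+06.

E[X] = 34459425 · (7/9)^{9} = 17167433257975/4782969 ≈ 3.59e+06.


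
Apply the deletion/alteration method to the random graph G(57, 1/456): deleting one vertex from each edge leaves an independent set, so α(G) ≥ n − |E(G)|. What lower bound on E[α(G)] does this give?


E[|E(G)|] = C(57, 2)·p = 1596 · (1/456) = 7/2.
E[α(G)] ≥ n − E[|E(G)|] = 57 − 7/2 = 107/2.
Numerically: ≈ 53.5000.
(This is only a lower bound; the true E[α(G)] may be larger.)

E[α(G)] ≥ 107/2 ≈ 53.5000.


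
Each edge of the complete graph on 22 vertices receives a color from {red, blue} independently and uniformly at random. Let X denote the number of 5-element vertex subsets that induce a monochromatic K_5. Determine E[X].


Let X = Σ_S X_S over the C(22, 5) = 26334 subsets S of size 5, where X_S = 1 if the K_5 on S is monochromatic.
For a fixed S, the K_5 on S has C(5, 2) = 10 edges. P[all 10 edges red] = (1/2)^10, and likewise for blue, so P[monochromatic] = 2·(1/2)^10 = 2^{1 − 10} = 1/512.
By linearity: E[X] = C(22, 5) · 2^{1 − 10} = 26334 · 1/512 = 13167/256.
Numerically: E[X] ≈ 51.4336.

E[X] = C(22,5)·2^(1−C(5,2)) = 13167/256 ≈ 51.4336.


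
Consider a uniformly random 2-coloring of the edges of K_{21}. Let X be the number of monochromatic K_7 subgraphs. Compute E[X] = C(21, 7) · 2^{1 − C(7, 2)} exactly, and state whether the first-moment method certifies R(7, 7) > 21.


E[X] = C(21, 7) · 2^{1 − 21} = 116280 · 2^{−20} = 116280/1048576.
As a reduced fraction: E[X] = 14535/131072 ≈ 0.111.
Is E[X] < 1? YES.
Since E[X] < 1, there exists a 2-coloring of K_{21} with no monochromatic K_7; hence R(7, 7) > 21.

E[X] = 14535/131072 ≈ 0.111; E[X] < 1, so R(7, 7) > 21.
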